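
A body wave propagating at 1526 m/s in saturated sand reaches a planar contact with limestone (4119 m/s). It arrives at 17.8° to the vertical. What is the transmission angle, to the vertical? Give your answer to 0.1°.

Snell's law: sin θ₂ = (V₂/V₁)·sin θ₁ = (4119/1526)·sin 17.8° = 0.8251.
θ₂ = sin⁻¹(0.8251) = 55.60° (from vertical).

55.6°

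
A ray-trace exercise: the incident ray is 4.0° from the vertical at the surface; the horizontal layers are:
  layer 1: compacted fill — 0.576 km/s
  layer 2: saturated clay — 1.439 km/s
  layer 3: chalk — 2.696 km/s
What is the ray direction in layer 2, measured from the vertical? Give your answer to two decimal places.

Ray parameter p = sin 4.0° / 0.576 = 1.2110e-01 s/km.
sin θ_2 = p·V_2 = 1.2110e-01 × 1.439 = 0.1743.
θ_2 = 10.04° from the vertical.

10.04°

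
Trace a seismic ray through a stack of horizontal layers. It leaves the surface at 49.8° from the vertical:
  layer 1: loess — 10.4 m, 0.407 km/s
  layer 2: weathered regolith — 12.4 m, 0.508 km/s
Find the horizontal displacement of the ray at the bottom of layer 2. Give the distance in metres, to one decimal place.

51.5 m

Apply Snell's law at each interface; in layer i the horizontal offset is hᵢ·tan θᵢ.
Layer 1: θ = 49.80°; offset = 10.4·tan 49.80° = 12.307 m.
Layer 2: sin θ = 0.508·sin 49.8°/0.407 = 0.9533, θ = 72.43°; offset = 12.4·tan 72.43° = 39.156 m.
Total horizontal offset = 51.463 m.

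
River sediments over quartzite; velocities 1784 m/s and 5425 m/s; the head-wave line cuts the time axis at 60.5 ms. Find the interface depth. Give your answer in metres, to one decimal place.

h = tᵢ·V₁·V₂ / (2·√(V₂²−V₁²)).
√(V₂²−V₁²) = √(5425² − 1784²) = 5123.3 m/s.
h = 0.0605 s × 1784 × 5425 / (2 × 5123.3) = 57.14 m.

57.1 m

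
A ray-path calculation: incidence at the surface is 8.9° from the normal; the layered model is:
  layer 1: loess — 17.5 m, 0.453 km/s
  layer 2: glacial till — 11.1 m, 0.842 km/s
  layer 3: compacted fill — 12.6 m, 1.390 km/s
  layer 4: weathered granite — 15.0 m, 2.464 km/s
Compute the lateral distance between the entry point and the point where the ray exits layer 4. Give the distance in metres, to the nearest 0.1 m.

36.2 m

p = sin θ₁/V₁ = sin 8.9°/0.453 = 3.4152e-01 s/km is conserved through the stack.
Layer 1: θ = 8.90°; offset = 17.5·tan 8.90° = 2.740 m.
Layer 2: sin θ = p·0.842 = 0.2876 → θ = 16.71°; offset = 11.1·tan 16.71° = 3.333 m.
Layer 3: sin θ = p·1.390 = 0.4747 → θ = 28.34°; offset = 12.6·tan 28.34° = 6.796 m.
Layer 4: sin θ = p·2.464 = 0.8415 → θ = 57.30°; offset = 15.0·tan 57.30° = 23.365 m.
Summing the layer offsets gives 36.235 m.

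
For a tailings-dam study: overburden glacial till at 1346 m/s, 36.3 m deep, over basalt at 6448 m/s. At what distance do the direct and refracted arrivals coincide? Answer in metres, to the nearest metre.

x_cross = 2h·√((V₂+V₁)/(V₂−V₁)).
(V₂+V₁)/(V₂−V₁) = (6448+1346)/(6448−1346) = 1.5276; √ = 1.2360.
x_cross = 2·36.3·1.2360 = 89.73 m.

90 m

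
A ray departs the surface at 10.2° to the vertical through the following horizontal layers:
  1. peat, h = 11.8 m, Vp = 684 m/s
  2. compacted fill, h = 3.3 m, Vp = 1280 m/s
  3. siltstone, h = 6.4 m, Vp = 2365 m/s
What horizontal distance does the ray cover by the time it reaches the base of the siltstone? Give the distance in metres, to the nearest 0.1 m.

8.2 m

Apply Snell's law at each interface; in layer i the horizontal offset is hᵢ·tan θᵢ.
Layer 1: θ = 10.20°; offset = 11.8·tan 10.20° = 2.123 m.
Layer 2: sin θ = 1280·sin 10.2°/684 = 0.3314, θ = 19.35°; offset = 3.3·tan 19.35° = 1.159 m.
Layer 3: sin θ = 2365·sin 10.2°/684 = 0.6123, θ = 37.76°; offset = 6.4·tan 37.76° = 4.956 m.
Total horizontal offset = 8.239 m.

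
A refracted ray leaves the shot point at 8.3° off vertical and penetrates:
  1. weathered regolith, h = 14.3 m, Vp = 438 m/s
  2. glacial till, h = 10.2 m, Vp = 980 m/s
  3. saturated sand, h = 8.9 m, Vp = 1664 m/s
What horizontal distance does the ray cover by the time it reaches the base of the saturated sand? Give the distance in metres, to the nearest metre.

11 m

p = sin θ₁/V₁ = sin 8.3°/438 = 3.2958e-04 s/m is conserved through the stack.
Layer 1: θ = 8.30°; offset = 14.3·tan 8.30° = 2.086 m.
Layer 2: sin θ = p·980 = 0.3230 → θ = 18.84°; offset = 10.2·tan 18.84° = 3.481 m.
Layer 3: sin θ = p·1664 = 0.5484 → θ = 33.26°; offset = 8.9·tan 33.26° = 5.837 m.
Total horizontal offset = 11.404 m.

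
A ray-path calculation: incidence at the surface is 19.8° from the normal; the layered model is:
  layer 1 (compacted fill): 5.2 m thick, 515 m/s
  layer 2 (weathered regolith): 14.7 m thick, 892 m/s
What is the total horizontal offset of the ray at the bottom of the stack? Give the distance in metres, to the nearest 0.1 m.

Apply Snell's law at each interface; in layer i the horizontal offset is hᵢ·tan θᵢ.
Layer 1: θ = 19.80°; offset = 5.2·tan 19.80° = 1.872 m.
Layer 2: sin θ = 892·sin 19.8°/515 = 0.5867, θ = 35.92°; offset = 14.7·tan 35.92° = 10.650 m.
Total horizontal offset = 12.522 m.

12.5 m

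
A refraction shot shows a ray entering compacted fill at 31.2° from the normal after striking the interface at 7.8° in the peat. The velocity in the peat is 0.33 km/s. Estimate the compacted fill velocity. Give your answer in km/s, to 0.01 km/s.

1.26 km/s

Snell's law: sin 7.8°/V₁ = sin 31.2°/V₂.
V₂ = V₁·sin 31.2°/sin 7.8° = 0.33 × 3.8170 = 1.26 km/s.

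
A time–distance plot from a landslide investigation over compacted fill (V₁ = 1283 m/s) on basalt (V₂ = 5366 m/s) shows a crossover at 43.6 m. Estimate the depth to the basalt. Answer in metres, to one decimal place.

17.1 m

x_cross = 2h·√((V₂+V₁)/(V₂−V₁)) → h = x_cross / (2·√((V₂+V₁)/(V₂−V₁))).
√((V₂+V₁)/(V₂−V₁)) = √((5366+1283)/(5366−1283)) = 1.2761.
h = 43.6 / (2·1.2761) = 17.08 m.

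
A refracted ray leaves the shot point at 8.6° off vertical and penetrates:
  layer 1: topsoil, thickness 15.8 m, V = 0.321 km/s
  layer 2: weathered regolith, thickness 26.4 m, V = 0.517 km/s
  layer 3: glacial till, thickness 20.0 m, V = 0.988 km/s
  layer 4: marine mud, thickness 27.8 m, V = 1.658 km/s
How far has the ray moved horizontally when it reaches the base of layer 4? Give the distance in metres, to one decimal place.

Ray parameter p = sin 8.6° / 0.321 km/s = 4.6584e-01 s/km.
Layer 1: θ = 8.60°; offset = 15.8·tan 8.60° = 2.390 m.
Layer 2: sin θ = p·0.517 = 0.2408 → θ = 13.94°; offset = 26.4·tan 13.94° = 6.551 m.
Layer 3: sin θ = p·0.988 = 0.4603 → θ = 27.40°; offset = 20.0·tan 27.40° = 10.369 m.
Layer 4: sin θ = p·1.658 = 0.7724 → θ = 50.57°; offset = 27.8·tan 50.57° = 33.804 m.
Σ offsets = 53.113 m.

53.1 m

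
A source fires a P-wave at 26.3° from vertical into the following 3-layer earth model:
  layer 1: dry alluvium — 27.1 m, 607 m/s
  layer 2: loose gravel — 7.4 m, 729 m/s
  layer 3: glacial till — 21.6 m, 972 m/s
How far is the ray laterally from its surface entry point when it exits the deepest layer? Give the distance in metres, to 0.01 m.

Apply Snell's law at each interface; in layer i the horizontal offset is hᵢ·tan θᵢ.
Layer 1: θ = 26.30°; offset = 27.1·tan 26.30° = 13.3937 m.
Layer 2: sin θ = 729·sin 26.3°/607 = 0.5321, θ = 32.15°; offset = 7.4·tan 32.15° = 4.6508 m.
Layer 3: sin θ = 972·sin 26.3°/607 = 0.7095, θ = 45.19°; offset = 21.6·tan 45.19° = 21.7468 m.
Total horizontal offset = 39.7913 m.

39.79 m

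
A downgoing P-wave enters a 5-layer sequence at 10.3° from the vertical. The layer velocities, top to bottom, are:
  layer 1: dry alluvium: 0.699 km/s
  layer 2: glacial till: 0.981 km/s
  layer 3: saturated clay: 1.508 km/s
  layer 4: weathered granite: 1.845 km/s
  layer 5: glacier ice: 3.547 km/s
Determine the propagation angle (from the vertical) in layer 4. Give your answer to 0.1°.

28.2°

Ray parameter p = sin 10.3° / 0.699 = 2.5580e-01 s/km.
sin θ_4 = p·V_4 = 2.5580e-01 × 1.845 = 0.4719.
θ_4 = 28.16° from the vertical.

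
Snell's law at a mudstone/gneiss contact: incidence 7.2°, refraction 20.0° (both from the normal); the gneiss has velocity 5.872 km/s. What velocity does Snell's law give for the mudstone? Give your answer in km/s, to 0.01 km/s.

2.15 km/s

Snell's law: sin 7.2°/V₁ = sin 20.0°/V₂.
V₁ = V₂·sin 7.2°/sin 20.0° = 5.872 × 0.3664 = 2.15 km/s.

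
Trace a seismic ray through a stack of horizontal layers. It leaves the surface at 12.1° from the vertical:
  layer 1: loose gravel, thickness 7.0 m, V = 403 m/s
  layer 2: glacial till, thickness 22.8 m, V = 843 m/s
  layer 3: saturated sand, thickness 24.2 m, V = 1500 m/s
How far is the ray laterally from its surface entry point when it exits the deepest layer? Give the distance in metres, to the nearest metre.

Apply Snell's law at each interface; in layer i the horizontal offset is hᵢ·tan θᵢ.
Layer 1: θ = 12.10°; offset = 7.0·tan 12.10° = 1.501 m.
Layer 2: sin θ = 843·sin 12.1°/403 = 0.4385, θ = 26.01°; offset = 22.8·tan 26.01° = 11.124 m.
Layer 3: sin θ = 1500·sin 12.1°/403 = 0.7802, θ = 51.28°; offset = 24.2·tan 51.28° = 30.186 m.
Total horizontal offset = 42.810 m.

43 m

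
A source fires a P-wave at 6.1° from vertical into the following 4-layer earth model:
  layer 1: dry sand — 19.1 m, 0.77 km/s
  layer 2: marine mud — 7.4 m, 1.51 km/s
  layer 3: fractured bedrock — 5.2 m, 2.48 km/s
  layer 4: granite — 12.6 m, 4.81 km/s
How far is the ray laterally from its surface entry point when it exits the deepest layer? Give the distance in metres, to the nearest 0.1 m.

Apply Snell's law at each interface; in layer i the horizontal offset is hᵢ·tan θᵢ.
Layer 1: θ = 6.10°; offset = 19.1·tan 6.10° = 2.041 m.
Layer 2: sin θ = 1.51·sin 6.1°/0.77 = 0.2084, θ = 12.03°; offset = 7.4·tan 12.03° = 1.577 m.
Layer 3: sin θ = 2.48·sin 6.1°/0.77 = 0.3423, θ = 20.01°; offset = 5.2·tan 20.01° = 1.894 m.
Layer 4: sin θ = 4.81·sin 6.1°/0.77 = 0.6638, θ = 41.59°; offset = 12.6·tan 41.59° = 11.183 m.
Total horizontal offset = 16.695 m.

16.7 m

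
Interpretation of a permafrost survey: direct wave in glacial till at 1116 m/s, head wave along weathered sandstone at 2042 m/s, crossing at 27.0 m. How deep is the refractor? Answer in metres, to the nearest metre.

x_cross = 2h·√((V₂+V₁)/(V₂−V₁)) → h = x_cross / (2·√((V₂+V₁)/(V₂−V₁))).
√((V₂+V₁)/(V₂−V₁)) = √((2042+1116)/(2042−1116)) = 1.8467.
h = 27.0 / (2·1.8467) = 7.31 m.

7 m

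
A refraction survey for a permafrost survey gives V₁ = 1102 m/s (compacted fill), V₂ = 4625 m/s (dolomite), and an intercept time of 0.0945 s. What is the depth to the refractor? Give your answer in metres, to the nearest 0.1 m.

θ_c = arcsin(1102/4625) = 13.78°; cos θ_c = 0.9712.
tᵢ = 2h cos θ_c/V₁ ⇒ h = tᵢ·V₁/(2 cos θ_c) = 0.0945·1102/(2·0.9712) = 53.61 m.

53.6 m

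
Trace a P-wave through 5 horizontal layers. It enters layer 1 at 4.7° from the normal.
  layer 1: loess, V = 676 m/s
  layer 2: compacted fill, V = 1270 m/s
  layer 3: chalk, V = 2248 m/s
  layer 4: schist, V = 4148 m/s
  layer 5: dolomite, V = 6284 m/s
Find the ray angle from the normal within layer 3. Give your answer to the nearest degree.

Ray parameter p = sin 4.7° / 676 = 1.2121e-04 s/m.
sin θ_3 = p·V_3 = 1.2121e-04 × 2248 = 0.2725.
θ_3 = arcsin 0.2725 = 15.81°.

16°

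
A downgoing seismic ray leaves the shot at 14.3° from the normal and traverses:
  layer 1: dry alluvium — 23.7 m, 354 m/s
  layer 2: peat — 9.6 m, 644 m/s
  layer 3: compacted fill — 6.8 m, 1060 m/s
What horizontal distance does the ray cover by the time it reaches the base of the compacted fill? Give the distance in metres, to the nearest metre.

Apply Snell's law at each interface; in layer i the horizontal offset is hᵢ·tan θᵢ.
Layer 1: θ = 14.30°; offset = 23.7·tan 14.30° = 6.041 m.
Layer 2: sin θ = 644·sin 14.3°/354 = 0.4493, θ = 26.70°; offset = 9.6·tan 26.70° = 4.829 m.
Layer 3: sin θ = 1060·sin 14.3°/354 = 0.7396, θ = 47.70°; offset = 6.8·tan 47.70° = 7.472 m.
Total horizontal offset = 18.342 m.

18 m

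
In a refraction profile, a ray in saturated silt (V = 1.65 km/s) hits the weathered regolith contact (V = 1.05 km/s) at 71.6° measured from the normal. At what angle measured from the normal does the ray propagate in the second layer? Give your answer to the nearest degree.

37°

sin θ₁/V₁ = sin θ₂/V₂ ⇒ sin θ₂ = 1.05·sin 71.6°/1.65 = 1.05·0.9489/1.65 = 0.6038.
θ₂ = arcsin 0.6038 = 37.14° from the normal.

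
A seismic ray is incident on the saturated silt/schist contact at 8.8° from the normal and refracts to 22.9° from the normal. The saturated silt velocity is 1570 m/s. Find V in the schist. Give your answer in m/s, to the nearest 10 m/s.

3990 m/s

Snell's law: sin 8.8°/V₁ = sin 22.9°/V₂.
V₂ = V₁·sin 22.9°/sin 8.8° = 1570 × 2.5435 = 3993.34 m/s.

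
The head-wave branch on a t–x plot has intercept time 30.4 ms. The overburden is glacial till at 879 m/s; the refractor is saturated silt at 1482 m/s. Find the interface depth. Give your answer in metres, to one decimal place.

16.6 m

θ_c = arcsin(879/1482) = 36.38°; cos θ_c = 0.8051.
tᵢ = 2h cos θ_c/V₁ ⇒ h = tᵢ·V₁/(2 cos θ_c) = 0.0304·879/(2·0.8051) = 16.59 m.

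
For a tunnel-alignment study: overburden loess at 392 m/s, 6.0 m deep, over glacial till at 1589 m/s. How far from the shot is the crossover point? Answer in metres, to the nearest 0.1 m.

15.4 m

θ_c = arcsin(392/1589) = 14.28°, so cos θ_c = 0.9691 and tᵢ = 2h cos θ_c/V₁ = 0.0297 s.
At crossover x/V₁ = x/V₂ + tᵢ ⇒ x = tᵢ/(1/V₁ − 1/V₂) = 0.02967/(2.5510e-03 − 6.2933e-04) = 15.44 m.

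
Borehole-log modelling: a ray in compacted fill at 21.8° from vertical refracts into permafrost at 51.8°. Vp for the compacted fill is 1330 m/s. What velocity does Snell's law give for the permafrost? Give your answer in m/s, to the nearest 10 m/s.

2810 m/s

sin 21.8° = 0.3714; sin 51.8° = 0.7859.
V₂ = V₁·(sin θ₂/sin θ₁) = 1330·(0.7859/0.3714) = 2814.43 m/s.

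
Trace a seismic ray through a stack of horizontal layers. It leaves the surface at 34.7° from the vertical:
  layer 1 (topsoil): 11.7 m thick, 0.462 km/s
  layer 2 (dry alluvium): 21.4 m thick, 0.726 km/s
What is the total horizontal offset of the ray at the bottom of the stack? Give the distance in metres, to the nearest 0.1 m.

Apply Snell's law at each interface; in layer i the horizontal offset is hᵢ·tan θᵢ.
Layer 1: θ = 34.70°; offset = 11.7·tan 34.70° = 8.101 m.
Layer 2: sin θ = 0.726·sin 34.7°/0.462 = 0.8946, θ = 63.45°; offset = 21.4·tan 63.45° = 42.837 m.
Summing the layer offsets gives 50.939 m.

50.9 m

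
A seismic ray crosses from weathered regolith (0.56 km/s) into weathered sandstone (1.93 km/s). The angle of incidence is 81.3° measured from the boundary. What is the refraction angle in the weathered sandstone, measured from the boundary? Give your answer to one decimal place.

Convert to the normal: θ₁ = 90° − 81.3° = 8.7°.
sin θ₁/V₁ = sin θ₂/V₂ ⇒ sin θ₂ = 1.93·sin 8.7°/0.56 = 1.93·0.1513/0.56 = 0.5213.
θ₂ = arcsin 0.5213 = 31.42° from the normal.
From the interface: 90° − 31.42° = 58.58°.

58.6°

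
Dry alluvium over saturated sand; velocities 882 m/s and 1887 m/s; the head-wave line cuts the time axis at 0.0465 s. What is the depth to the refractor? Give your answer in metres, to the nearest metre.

23 m

h = tᵢ·V₁·V₂ / (2·√(V₂²−V₁²)).
√(V₂²−V₁²) = √(1887² − 882²) = 1668.2 m/s.
h = 0.0465 s × 882 × 1887 / (2 × 1668.2) = 23.20 m.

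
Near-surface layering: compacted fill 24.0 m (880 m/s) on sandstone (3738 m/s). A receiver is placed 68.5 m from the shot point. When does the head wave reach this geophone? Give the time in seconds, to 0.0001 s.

0.0713 s

θ_c = arcsin(V₁/V₂) = arcsin(880/3738) = 13.62°, cos θ_c = 0.9719.
Intercept time tᵢ = 2h cos θ_c / V₁ = 2·24.0·0.9719/880 = 0.05301 s.
t = x/V₂ + tᵢ = 68.5/3738 + 0.05301 = 0.07134 s.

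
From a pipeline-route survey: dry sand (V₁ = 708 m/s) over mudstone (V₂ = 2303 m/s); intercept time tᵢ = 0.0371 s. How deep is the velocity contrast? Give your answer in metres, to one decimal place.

13.8 m

θ_c = arcsin(708/2303) = 17.90°; cos θ_c = 0.9516.
tᵢ = 2h cos θ_c/V₁ ⇒ h = tᵢ·V₁/(2 cos θ_c) = 0.0371·708/(2·0.9516) = 13.80 m.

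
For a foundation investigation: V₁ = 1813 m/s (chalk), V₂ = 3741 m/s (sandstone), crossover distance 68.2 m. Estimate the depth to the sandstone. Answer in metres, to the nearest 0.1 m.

20.1 m

h = (x_cross/2)·√((V₂−V₁)/(V₂+V₁)).
(V₂−V₁)/(V₂+V₁) = (3741−1813)/(3741+1813) = 0.3471; √ = 0.5892.
h = (68.2/2)·0.5892 = 20.09 m.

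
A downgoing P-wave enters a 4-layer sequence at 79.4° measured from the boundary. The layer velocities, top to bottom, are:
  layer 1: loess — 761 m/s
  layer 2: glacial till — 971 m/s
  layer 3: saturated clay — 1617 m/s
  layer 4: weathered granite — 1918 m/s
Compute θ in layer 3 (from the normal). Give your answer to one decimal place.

From the normal: θ₁ = 90° − 79.4° = 10.6°.
Snell's law across each interface conserves sin θ / V, so sin θ_3 = V_3·sin θ₁/V₁.
sin θ_3 = 1617 × sin 10.6° / 761 = 0.3909.
θ_3 = 23.01° from the vertical.

23.0°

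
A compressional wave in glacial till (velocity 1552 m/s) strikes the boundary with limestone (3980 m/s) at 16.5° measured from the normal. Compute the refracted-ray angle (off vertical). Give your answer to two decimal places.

sin θ₁/V₁ = sin θ₂/V₂ ⇒ sin θ₂ = 3980·sin 16.5°/1552 = 3980·0.2840/1552 = 0.7283.
θ₂ = sin⁻¹(0.7283) = 46.75° (from vertical).

46.75°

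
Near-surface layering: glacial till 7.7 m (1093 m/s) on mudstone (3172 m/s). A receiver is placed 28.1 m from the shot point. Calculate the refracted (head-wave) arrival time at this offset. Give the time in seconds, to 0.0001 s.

θ_c = arcsin(V₁/V₂) = arcsin(1093/3172) = 20.16°, cos θ_c = 0.9388.
Intercept time tᵢ = 2h cos θ_c / V₁ = 2·7.7·0.9388/1093 = 0.01323 s.
t = x/V₂ + tᵢ = 28.1/3172 + 0.01323 = 0.02209 s.

0.0221 s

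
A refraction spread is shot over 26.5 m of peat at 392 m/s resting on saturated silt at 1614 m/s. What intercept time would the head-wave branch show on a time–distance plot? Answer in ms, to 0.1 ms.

tᵢ = 2h·√(V₂²−V₁²)/(V₁V₂).
√(V₂²−V₁²) = √(1614²−392²) = 1565.7 m/s.
tᵢ = 2·26.5·1565.7/(392·1614) = 0.13116 s.

131.2 ms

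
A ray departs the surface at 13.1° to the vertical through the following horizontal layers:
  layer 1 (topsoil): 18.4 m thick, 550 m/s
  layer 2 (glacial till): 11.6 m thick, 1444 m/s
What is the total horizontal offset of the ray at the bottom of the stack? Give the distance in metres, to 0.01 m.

Apply Snell's law at each interface; in layer i the horizontal offset is hᵢ·tan θᵢ.
Layer 1: θ = 13.10°; offset = 18.4·tan 13.10° = 4.2818 m.
Layer 2: sin θ = 1444·sin 13.1°/550 = 0.5951, θ = 36.52°; offset = 11.6·tan 36.52° = 8.5889 m.
Total horizontal offset = 12.8707 m.

12.87 m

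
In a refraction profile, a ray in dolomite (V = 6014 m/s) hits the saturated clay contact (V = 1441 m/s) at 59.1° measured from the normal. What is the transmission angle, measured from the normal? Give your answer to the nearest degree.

sin θ₁/V₁ = sin θ₂/V₂ ⇒ sin θ₂ = 1441·sin 59.1°/6014 = 1441·0.8581/6014 = 0.2056.
θ₂ = arcsin 0.2056 = 11.86° from the normal.

12°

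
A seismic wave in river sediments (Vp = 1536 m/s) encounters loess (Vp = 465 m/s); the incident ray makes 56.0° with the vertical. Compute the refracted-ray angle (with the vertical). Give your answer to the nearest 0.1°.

sin θ₁/V₁ = sin θ₂/V₂ ⇒ sin θ₂ = 465·sin 56.0°/1536 = 465·0.8290/1536 = 0.2510.
θ₂ = arcsin 0.2510 = 14.54° from the normal.

14.5°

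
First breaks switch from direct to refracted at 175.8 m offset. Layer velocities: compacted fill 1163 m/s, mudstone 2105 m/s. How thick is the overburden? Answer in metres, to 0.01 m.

h = (x_cross/2)·√((V₂−V₁)/(V₂+V₁)).
(V₂−V₁)/(V₂+V₁) = (2105−1163)/(2105+1163) = 0.2882; √ = 0.5369.
h = (175.8/2)·0.5369 = 47.19 m.

47.19 m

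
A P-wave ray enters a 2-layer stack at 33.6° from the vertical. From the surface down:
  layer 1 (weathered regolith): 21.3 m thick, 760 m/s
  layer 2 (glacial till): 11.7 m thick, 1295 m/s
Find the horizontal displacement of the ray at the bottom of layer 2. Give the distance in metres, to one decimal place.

Apply Snell's law at each interface; in layer i the horizontal offset is hᵢ·tan θᵢ.
Layer 1: θ = 33.60°; offset = 21.3·tan 33.60° = 14.152 m.
Layer 2: sin θ = 1295·sin 33.6°/760 = 0.9430, θ = 70.55°; offset = 11.7·tan 70.55° = 33.137 m.
Total horizontal offset = 47.289 m.

47.3 m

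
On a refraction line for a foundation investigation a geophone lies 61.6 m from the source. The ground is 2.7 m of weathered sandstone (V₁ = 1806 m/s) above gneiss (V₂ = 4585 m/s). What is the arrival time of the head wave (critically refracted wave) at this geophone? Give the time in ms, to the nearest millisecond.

16 ms

θ_c = arcsin(V₁/V₂) = arcsin(1806/4585) = 23.20°, cos θ_c = 0.9192.
Intercept time tᵢ = 2h cos θ_c / V₁ = 2·2.7·0.9192/1806 = 0.00275 s.
t = x/V₂ + tᵢ = 61.6/4585 + 0.00275 = 0.01618 s.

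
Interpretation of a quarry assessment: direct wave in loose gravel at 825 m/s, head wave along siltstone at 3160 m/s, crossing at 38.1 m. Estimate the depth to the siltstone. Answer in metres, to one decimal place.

14.6 m

x_cross = 2h·√((V₂+V₁)/(V₂−V₁)) → h = x_cross / (2·√((V₂+V₁)/(V₂−V₁))).
√((V₂+V₁)/(V₂−V₁)) = √((3160+825)/(3160−825)) = 1.3064.
h = 38.1 / (2·1.3064) = 14.58 m.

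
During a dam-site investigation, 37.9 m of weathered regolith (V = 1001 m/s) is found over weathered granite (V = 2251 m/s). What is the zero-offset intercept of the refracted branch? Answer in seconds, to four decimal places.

0.0678 s

tᵢ = 2h·√(V₂²−V₁²)/(V₁V₂).
√(V₂²−V₁²) = √(2251²−1001²) = 2016.2 m/s.
tᵢ = 2·37.9·2016.2/(1001·2251) = 0.06783 s.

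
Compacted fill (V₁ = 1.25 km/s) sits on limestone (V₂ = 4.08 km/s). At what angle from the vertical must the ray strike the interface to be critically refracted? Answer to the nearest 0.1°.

17.8°

Critical incidence: sin θ_c = V₁/V₂ = 1.25/4.08 = 0.3064.
θ_c = arcsin 0.3064 = 17.84°.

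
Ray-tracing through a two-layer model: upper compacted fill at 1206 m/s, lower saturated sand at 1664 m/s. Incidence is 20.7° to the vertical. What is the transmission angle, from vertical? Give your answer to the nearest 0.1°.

sin θ₁/V₁ = sin θ₂/V₂ ⇒ sin θ₂ = 1664·sin 20.7°/1206 = 1664·0.3535/1206 = 0.4877.
θ₂ = sin⁻¹(0.4877) = 29.19° (from vertical).

29.2°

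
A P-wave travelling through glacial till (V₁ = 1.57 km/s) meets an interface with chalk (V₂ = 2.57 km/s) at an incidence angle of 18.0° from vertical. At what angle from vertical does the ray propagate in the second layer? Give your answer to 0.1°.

sin θ₁/V₁ = sin θ₂/V₂ ⇒ sin θ₂ = 2.57·sin 18.0°/1.57 = 2.57·0.3090/1.57 = 0.5058.
θ₂ = sin⁻¹(0.5058) = 30.39° (from vertical).

30.4°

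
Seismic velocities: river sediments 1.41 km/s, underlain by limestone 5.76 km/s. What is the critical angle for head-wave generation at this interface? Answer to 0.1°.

14.2°

At critical incidence the refracted ray runs along the interface (θ₂ = 90°), so sin θ_c = V₁/V₂.
θ_c = arcsin(1.41/5.76) = arcsin 0.2448 = 14.17°.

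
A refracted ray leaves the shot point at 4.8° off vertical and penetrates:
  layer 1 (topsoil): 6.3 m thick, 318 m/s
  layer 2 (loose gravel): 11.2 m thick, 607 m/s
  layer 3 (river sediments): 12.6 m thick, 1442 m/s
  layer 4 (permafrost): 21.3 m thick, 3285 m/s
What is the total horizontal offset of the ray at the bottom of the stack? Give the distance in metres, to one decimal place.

Apply Snell's law at each interface; in layer i the horizontal offset is hᵢ·tan θᵢ.
Layer 1: θ = 4.80°; offset = 6.3·tan 4.80° = 0.529 m.
Layer 2: sin θ = 607·sin 4.8°/318 = 0.1597, θ = 9.19°; offset = 11.2·tan 9.19° = 1.812 m.
Layer 3: sin θ = 1442·sin 4.8°/318 = 0.3794, θ = 22.30°; offset = 12.6·tan 22.30° = 5.167 m.
Layer 4: sin θ = 3285·sin 4.8°/318 = 0.8644, θ = 59.82°; offset = 21.3·tan 59.82° = 36.619 m.
Summing the layer offsets gives 44.128 m.

44.1 m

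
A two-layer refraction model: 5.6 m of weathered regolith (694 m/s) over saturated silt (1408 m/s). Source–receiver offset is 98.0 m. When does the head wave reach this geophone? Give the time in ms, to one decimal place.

83.6 ms

θ_c = arcsin(V₁/V₂) = arcsin(694/1408) = 29.53°, cos θ_c = 0.8701.
Intercept time tᵢ = 2h cos θ_c / V₁ = 2·5.6·0.8701/694 = 0.01404 s.
t = x/V₂ + tᵢ = 98.0/1408 + 0.01404 = 0.08364 s.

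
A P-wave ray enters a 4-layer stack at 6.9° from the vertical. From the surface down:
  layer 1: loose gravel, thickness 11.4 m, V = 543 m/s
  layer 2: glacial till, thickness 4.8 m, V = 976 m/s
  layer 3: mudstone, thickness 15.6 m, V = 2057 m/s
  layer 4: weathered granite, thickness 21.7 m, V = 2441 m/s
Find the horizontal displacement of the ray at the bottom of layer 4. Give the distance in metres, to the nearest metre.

Apply Snell's law at each interface; in layer i the horizontal offset is hᵢ·tan θᵢ.
Layer 1: θ = 6.90°; offset = 11.4·tan 6.90° = 1.380 m.
Layer 2: sin θ = 976·sin 6.9°/543 = 0.2159, θ = 12.47°; offset = 4.8·tan 12.47° = 1.062 m.
Layer 3: sin θ = 2057·sin 6.9°/543 = 0.4551, θ = 27.07°; offset = 15.6·tan 27.07° = 7.973 m.
Layer 4: sin θ = 2441·sin 6.9°/543 = 0.5401, θ = 32.69°; offset = 21.7·tan 32.69° = 13.925 m.
Summing the layer offsets gives 24.339 m.

24 m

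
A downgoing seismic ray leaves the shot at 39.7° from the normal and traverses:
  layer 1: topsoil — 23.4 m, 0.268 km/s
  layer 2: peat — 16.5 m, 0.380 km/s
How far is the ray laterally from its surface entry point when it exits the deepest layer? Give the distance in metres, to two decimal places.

Ray parameter p = sin 39.7° / 0.268 km/s = 2.3835e+00 s/km.
Layer 1: θ = 39.70°; offset = 23.4·tan 39.70° = 19.4271 m.
Layer 2: sin θ = p·0.380 = 0.9057 → θ = 64.92°; offset = 16.5·tan 64.92° = 35.2555 m.
Σ offsets = 54.6825 m.

54.68 m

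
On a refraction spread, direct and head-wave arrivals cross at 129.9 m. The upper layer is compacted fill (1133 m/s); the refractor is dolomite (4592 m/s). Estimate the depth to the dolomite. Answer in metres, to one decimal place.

50.5 m

h = (x_cross/2)·√((V₂−V₁)/(V₂+V₁)).
(V₂−V₁)/(V₂+V₁) = (4592−1133)/(4592+1133) = 0.6042; √ = 0.7773.
h = (129.9/2)·0.7773 = 50.49 m.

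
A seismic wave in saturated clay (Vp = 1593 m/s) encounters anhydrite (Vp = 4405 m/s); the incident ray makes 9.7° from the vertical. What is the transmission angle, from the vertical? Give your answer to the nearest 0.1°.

Snell's law: sin θ₂ = (V₂/V₁)·sin θ₁ = (4405/1593)·sin 9.7° = 0.4659.
θ₂ = sin⁻¹(0.4659) = 27.77° (from vertical).

27.8°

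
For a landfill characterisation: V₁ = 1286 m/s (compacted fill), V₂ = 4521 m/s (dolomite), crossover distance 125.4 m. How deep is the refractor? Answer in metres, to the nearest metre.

x_cross = 2h·√((V₂+V₁)/(V₂−V₁)) → h = x_cross / (2·√((V₂+V₁)/(V₂−V₁))).
√((V₂+V₁)/(V₂−V₁)) = √((4521+1286)/(4521−1286)) = 1.3398.
h = 125.4 / (2·1.3398) = 46.80 m.

47 m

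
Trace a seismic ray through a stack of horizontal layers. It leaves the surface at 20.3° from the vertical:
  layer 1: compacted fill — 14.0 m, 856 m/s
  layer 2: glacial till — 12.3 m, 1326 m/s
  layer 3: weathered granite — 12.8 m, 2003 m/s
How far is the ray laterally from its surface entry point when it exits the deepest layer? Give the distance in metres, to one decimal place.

30.8 m

Apply Snell's law at each interface; in layer i the horizontal offset is hᵢ·tan θᵢ.
Layer 1: θ = 20.30°; offset = 14.0·tan 20.30° = 5.179 m.
Layer 2: sin θ = 1326·sin 20.3°/856 = 0.5374, θ = 32.51°; offset = 12.3·tan 32.51° = 7.839 m.
Layer 3: sin θ = 2003·sin 20.3°/856 = 0.8118, θ = 54.27°; offset = 12.8·tan 54.27° = 17.796 m.
Σ offsets = 30.813 m.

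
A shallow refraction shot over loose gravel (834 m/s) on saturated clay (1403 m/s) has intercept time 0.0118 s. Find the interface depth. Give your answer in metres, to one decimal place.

6.1 m

θ_c = arcsin(834/1403) = 36.47°; cos θ_c = 0.8041.
tᵢ = 2h cos θ_c/V₁ ⇒ h = tᵢ·V₁/(2 cos θ_c) = 0.0118·834/(2·0.8041) = 6.12 m.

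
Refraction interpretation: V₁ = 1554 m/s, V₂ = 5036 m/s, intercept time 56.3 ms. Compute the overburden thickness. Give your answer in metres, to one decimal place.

46.0 m

θ_c = arcsin(1554/5036) = 17.97°; cos θ_c = 0.9512.
tᵢ = 2h cos θ_c/V₁ ⇒ h = tᵢ·V₁/(2 cos θ_c) = 0.0563·1554/(2·0.9512) = 45.99 m.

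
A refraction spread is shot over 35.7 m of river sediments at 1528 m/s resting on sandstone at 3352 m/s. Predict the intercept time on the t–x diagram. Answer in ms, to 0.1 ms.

tᵢ = 2h·√(V₂²−V₁²)/(V₁V₂).
√(V₂²−V₁²) = √(3352²−1528²) = 2983.5 m/s.
tᵢ = 2·35.7·2983.5/(1528·3352) = 0.04159 s.

41.6 ms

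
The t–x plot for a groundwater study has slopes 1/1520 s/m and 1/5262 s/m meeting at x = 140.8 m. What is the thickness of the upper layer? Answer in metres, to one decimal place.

52.3 m

x_cross = 2h·√((V₂+V₁)/(V₂−V₁)) → h = x_cross / (2·√((V₂+V₁)/(V₂−V₁))).
√((V₂+V₁)/(V₂−V₁)) = √((5262+1520)/(5262−1520)) = 1.3463.
h = 140.8 / (2·1.3463) = 52.29 m.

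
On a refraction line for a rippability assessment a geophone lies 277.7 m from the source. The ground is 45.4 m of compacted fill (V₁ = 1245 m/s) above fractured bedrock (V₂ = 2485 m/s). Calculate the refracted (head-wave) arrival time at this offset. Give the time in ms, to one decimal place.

θ_c = arcsin(V₁/V₂) = arcsin(1245/2485) = 30.07°, cos θ_c = 0.8654.
Intercept time tᵢ = 2h cos θ_c / V₁ = 2·45.4·0.8654/1245 = 0.06312 s.
t = x/V₂ + tᵢ = 277.7/2485 + 0.06312 = 0.17487 s.

174.9 ms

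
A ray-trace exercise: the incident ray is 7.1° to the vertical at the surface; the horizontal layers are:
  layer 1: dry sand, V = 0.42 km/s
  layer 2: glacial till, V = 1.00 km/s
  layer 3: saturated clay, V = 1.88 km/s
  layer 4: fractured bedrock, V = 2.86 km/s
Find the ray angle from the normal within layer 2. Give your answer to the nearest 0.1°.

Snell's law across each interface conserves sin θ / V, so sin θ_2 = V_2·sin θ₁/V₁.
sin θ_2 = 1.00 × sin 7.1° / 0.42 = 0.2943.
θ_2 = 17.11° from the vertical.

17.1°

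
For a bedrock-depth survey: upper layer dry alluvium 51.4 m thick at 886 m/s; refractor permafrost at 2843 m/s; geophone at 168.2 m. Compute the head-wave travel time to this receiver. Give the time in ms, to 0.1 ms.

169.4 ms

t = x/V₂ + 2h·√(V₂²−V₁²)/(V₁V₂).
√(V₂²−V₁²) = √(2843²−886²) = 2701.4 m/s; delay term = 2·51.4·2701.4/(886·2843) = 0.11025 s.
t = 168.2/2843 + 0.11025 = 0.16941 s.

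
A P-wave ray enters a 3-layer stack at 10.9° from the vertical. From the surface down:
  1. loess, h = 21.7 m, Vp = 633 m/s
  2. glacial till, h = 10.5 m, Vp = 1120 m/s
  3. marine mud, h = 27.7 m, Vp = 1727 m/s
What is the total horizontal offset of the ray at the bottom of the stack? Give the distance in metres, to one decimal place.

Apply Snell's law at each interface; in layer i the horizontal offset is hᵢ·tan θᵢ.
Layer 1: θ = 10.90°; offset = 21.7·tan 10.90° = 4.179 m.
Layer 2: sin θ = 1120·sin 10.9°/633 = 0.3346, θ = 19.55°; offset = 10.5·tan 19.55° = 3.728 m.
Layer 3: sin θ = 1727·sin 10.9°/633 = 0.5159, θ = 31.06°; offset = 27.7·tan 31.06° = 16.682 m.
Summing the layer offsets gives 24.589 m.

24.6 m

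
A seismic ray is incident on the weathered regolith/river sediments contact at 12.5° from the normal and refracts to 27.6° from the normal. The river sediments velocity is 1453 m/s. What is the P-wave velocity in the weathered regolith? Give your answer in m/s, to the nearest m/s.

679 m/s

Snell's law: sin 12.5°/V₁ = sin 27.6°/V₂.
V₁ = V₂·sin 12.5°/sin 27.6° = 1453 × 0.4672 = 678.80 m/s.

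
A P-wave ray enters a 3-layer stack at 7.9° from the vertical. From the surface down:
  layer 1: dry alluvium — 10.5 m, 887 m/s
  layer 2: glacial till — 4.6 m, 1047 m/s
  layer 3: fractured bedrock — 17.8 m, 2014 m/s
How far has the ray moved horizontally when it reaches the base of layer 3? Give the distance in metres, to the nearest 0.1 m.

Ray parameter p = sin 7.9° / 887 m/s = 1.5495e-04 s/m.
Layer 1: θ = 7.90°; offset = 10.5·tan 7.90° = 1.457 m.
Layer 2: sin θ = p·1047 = 0.1622 → θ = 9.34°; offset = 4.6·tan 9.34° = 0.756 m.
Layer 3: sin θ = p·2014 = 0.3121 → θ = 18.18°; offset = 17.8·tan 18.18° = 5.847 m.
Total horizontal offset = 8.060 m.

8.1 m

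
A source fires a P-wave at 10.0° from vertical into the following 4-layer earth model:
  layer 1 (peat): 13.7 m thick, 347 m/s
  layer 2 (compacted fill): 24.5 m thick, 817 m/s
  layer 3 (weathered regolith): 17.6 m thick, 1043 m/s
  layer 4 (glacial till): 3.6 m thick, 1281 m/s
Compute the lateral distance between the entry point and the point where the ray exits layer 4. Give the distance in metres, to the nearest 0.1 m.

27.2 m

Ray parameter p = sin 10.0° / 347 m/s = 5.0043e-04 s/m.
Layer 1: θ = 10.00°; offset = 13.7·tan 10.00° = 2.416 m.
Layer 2: sin θ = p·817 = 0.4088 → θ = 24.13°; offset = 24.5·tan 24.13° = 10.976 m.
Layer 3: sin θ = p·1043 = 0.5219 → θ = 31.46°; offset = 17.6·tan 31.46° = 10.770 m.
Layer 4: sin θ = p·1281 = 0.6410 → θ = 39.87°; offset = 3.6·tan 39.87° = 3.007 m.
Σ offsets = 27.168 m.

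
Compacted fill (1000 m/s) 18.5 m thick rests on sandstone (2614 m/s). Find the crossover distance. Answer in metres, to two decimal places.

θ_c = arcsin(1000/2614) = 22.49°, so cos θ_c = 0.9239 and tᵢ = 2h cos θ_c/V₁ = 0.0342 s.
At crossover x/V₁ = x/V₂ + tᵢ ⇒ x = tᵢ/(1/V₁ − 1/V₂) = 0.03419/(1.0000e-03 − 3.8256e-04) = 55.37 m.

55.37 m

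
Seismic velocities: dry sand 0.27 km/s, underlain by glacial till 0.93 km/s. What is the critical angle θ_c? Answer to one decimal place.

Critical incidence: sin θ_c = V₁/V₂ = 0.27/0.93 = 0.2903.
θ_c = arcsin 0.2903 = 16.88°.

16.9°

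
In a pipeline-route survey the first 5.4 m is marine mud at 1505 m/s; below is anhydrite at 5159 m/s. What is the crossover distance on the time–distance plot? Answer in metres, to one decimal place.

14.6 m

x_cross = 2h·√((V₂+V₁)/(V₂−V₁)).
(V₂+V₁)/(V₂−V₁) = (5159+1505)/(5159−1505) = 1.8238; √ = 1.3505.
x_cross = 2·5.4·1.3505 = 14.59 m.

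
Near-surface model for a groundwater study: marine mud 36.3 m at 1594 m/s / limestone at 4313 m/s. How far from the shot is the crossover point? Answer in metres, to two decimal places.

107.01 m

x_cross = 2h·√((V₂+V₁)/(V₂−V₁)).
(V₂+V₁)/(V₂−V₁) = (4313+1594)/(4313−1594) = 2.1725; √ = 1.4739.
x_cross = 2·36.3·1.4739 = 107.01 m.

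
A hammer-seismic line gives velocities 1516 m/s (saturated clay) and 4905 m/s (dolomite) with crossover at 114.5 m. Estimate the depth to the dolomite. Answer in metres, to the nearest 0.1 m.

41.6 m

h = (x_cross/2)·√((V₂−V₁)/(V₂+V₁)).
(V₂−V₁)/(V₂+V₁) = (4905−1516)/(4905+1516) = 0.5278; √ = 0.7265.
h = (114.5/2)·0.7265 = 41.59 m.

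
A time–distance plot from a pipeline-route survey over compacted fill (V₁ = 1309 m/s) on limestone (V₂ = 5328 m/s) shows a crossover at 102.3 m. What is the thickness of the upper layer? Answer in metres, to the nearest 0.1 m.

h = (x_cross/2)·√((V₂−V₁)/(V₂+V₁)).
(V₂−V₁)/(V₂+V₁) = (5328−1309)/(5328+1309) = 0.6055; √ = 0.7782.
h = (102.3/2)·0.7782 = 39.80 m.

39.8 m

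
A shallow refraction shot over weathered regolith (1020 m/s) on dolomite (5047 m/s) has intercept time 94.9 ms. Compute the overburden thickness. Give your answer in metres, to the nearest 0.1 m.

49.4 m

h = tᵢ·V₁·V₂ / (2·√(V₂²−V₁²)).
√(V₂²−V₁²) = √(5047² − 1020²) = 4942.9 m/s.
h = 0.0949 s × 1020 × 5047 / (2 × 4942.9) = 49.42 m.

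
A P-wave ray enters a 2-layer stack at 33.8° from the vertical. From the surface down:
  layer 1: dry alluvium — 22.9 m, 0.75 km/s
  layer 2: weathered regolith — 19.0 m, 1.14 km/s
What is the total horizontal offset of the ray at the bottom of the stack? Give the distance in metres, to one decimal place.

Apply Snell's law at each interface; in layer i the horizontal offset is hᵢ·tan θᵢ.
Layer 1: θ = 33.80°; offset = 22.9·tan 33.80° = 15.330 m.
Layer 2: sin θ = 1.14·sin 33.8°/0.75 = 0.8456, θ = 57.73°; offset = 19.0·tan 57.73° = 30.093 m.
Total horizontal offset = 45.424 m.

45.4 m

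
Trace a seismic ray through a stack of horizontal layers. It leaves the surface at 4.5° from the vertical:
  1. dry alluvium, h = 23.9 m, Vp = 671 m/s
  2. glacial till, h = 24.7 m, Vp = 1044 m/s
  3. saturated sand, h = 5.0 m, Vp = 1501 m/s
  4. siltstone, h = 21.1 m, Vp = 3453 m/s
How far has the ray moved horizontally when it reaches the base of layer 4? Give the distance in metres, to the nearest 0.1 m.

15.1 m

p = sin θ₁/V₁ = sin 4.5°/671 = 1.1693e-04 s/m is conserved through the stack.
Layer 1: θ = 4.50°; offset = 23.9·tan 4.50° = 1.881 m.
Layer 2: sin θ = p·1044 = 0.1221 → θ = 7.01°; offset = 24.7·tan 7.01° = 3.038 m.
Layer 3: sin θ = p·1501 = 0.1755 → θ = 10.11°; offset = 5.0·tan 10.11° = 0.891 m.
Layer 4: sin θ = p·3453 = 0.4038 → θ = 23.81°; offset = 21.1·tan 23.81° = 9.312 m.
Summing the layer offsets gives 15.122 m.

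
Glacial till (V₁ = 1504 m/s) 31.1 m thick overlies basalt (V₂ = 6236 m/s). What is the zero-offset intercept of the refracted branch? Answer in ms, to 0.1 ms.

θ_c = arcsin(V₁/V₂) = arcsin(1504/6236) = 13.96°; cos θ_c = 0.9705.
tᵢ = 2h·cos θ_c / V₁ = 2·31.1·0.9705 / 1504 = 0.04014 s.

40.1 ms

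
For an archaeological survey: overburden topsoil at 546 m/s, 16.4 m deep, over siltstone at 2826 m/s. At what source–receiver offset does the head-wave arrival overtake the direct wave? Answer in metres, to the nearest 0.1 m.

x_cross = 2h·√((V₂+V₁)/(V₂−V₁)).
(V₂+V₁)/(V₂−V₁) = (2826+546)/(2826−546) = 1.4789; √ = 1.2161.
x_cross = 2·16.4·1.2161 = 39.89 m.

39.9 m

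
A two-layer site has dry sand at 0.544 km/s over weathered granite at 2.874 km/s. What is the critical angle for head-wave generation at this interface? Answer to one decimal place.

At critical incidence the refracted ray runs along the interface (θ₂ = 90°), so sin θ_c = V₁/V₂.
θ_c = arcsin(0.544/2.874) = arcsin 0.1893 = 10.91°.

10.9°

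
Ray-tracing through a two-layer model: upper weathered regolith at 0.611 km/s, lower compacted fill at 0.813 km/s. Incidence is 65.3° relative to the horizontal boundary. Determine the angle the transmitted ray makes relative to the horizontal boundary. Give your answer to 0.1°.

56.2°

Convert to the normal: θ₁ = 90° − 65.3° = 24.7°.
sin θ₁/V₁ = sin θ₂/V₂ ⇒ sin θ₂ = 0.813·sin 24.7°/0.611 = 0.813·0.4179/0.611 = 0.5560.
θ₂ = sin⁻¹(0.5560) = 33.78° (from vertical).
From the interface: 90° − 33.78° = 56.22°.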